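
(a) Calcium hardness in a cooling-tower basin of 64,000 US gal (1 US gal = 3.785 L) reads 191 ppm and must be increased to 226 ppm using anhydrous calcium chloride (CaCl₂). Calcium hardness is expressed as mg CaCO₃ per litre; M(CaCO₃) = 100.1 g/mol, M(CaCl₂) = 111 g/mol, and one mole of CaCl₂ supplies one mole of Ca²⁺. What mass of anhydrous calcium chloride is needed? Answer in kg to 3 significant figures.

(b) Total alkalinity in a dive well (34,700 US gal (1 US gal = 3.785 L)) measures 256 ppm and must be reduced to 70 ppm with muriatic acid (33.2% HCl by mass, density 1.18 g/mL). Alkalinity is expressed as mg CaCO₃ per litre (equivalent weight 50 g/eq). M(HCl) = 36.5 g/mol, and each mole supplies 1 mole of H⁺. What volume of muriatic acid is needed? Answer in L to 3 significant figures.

(a) 9.40 kg; (b) 45.5 L

(a) Volume: 64,000 US gal × 3.785 L/gal = 242,240 L.
(a) Hardness to add: (226 − 191) = 35 mg/L as CaCO₃ × 242,240 L = 8478 g as CaCO₃.
(a) Moles of Ca²⁺ (1 mol Ca²⁺ ≡ 1 mol CaCO₃): 8478 / 100.1 g/mol = 84.7 mol.
(a) Mass of CaCl₂: 84.7 × 111 = 9402 g.

(b) Volume: 34,700 US gal × 3.785 L/gal = 131,340 L.
(b) Alkalinity to neutralize: (256 − 70) = 186 mg/L as CaCO₃ × 131,340 L = 24,430 g as CaCO₃.
(b) Equivalents of H⁺ required: 24,430 ÷ 50 g/eq = 488.6 eq = 488.6 mol HCl.
(b) Mass of HCl: 488.6 × 36.5 = 17,830 g.
(b) Mass of 33.2% solution: 17,830 / 0.332 = 53,710 g.
(b) Volume: 53,710 g ÷ 1.18 g/mL = 45,520 mL.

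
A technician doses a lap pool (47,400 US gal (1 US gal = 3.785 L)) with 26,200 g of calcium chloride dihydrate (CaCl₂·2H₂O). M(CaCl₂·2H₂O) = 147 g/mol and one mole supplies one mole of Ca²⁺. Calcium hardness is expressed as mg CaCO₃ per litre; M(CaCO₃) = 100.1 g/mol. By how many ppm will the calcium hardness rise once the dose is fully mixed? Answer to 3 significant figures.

Volume: 47,400 US gal × 3.785 L/gal = 179,409 L.
Moles of Ca²⁺: 26,200 g ÷ 147 g/mol = 178.2 mol.
As CaCO₃: 178.2 mol × 100.1 g/mol = 17,840 g.
Rise: 17,840 g / 179,409 L × 1000 = 99.44 mg/L.

99.4 ppm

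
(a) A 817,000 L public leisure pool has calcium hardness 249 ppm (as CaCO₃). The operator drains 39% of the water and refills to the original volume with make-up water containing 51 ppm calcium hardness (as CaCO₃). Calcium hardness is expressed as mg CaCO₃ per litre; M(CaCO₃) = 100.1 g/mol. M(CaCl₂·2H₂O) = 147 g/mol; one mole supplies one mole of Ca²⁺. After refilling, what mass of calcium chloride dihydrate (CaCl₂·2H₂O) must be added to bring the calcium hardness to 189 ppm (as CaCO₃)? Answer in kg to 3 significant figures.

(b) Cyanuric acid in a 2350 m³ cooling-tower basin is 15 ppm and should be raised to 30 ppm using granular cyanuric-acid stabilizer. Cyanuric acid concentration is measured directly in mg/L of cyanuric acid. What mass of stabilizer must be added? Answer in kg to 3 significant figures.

(a) After draining 39% and refilling: 249 × 0.61 + 51 × 0.39 = 171.78 ppm.
(a) Deficit to target: 189 − 171.78 = 17.22 mg/L.
(a) As CaCO₃: 17.22 mg/L × 817,000 L = 14,070 g; ÷ 100.1 = 140.5 mol Ca²⁺.
(a) Mass: 140.5 × 147 = 20,660 g.

(b) Volume: 2350 m³ = 2,350,000 L.
(b) CYA to add: (30 − 15) = 15 mg/L × 2,350,000 L = 35,250 g cyanuric acid.

(a) 20.7 kg; (b) 35.2 kg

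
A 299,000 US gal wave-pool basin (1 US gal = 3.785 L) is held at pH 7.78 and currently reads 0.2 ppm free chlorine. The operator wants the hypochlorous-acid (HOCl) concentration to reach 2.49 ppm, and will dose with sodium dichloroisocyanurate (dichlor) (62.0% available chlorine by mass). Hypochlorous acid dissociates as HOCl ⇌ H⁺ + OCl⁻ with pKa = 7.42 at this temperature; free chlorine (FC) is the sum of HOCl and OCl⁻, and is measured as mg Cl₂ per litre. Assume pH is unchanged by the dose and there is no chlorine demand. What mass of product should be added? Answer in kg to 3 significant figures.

Volume: 299,000 US gal × 3.785 L/gal = 1,131,715 L.
[OCl⁻]/[HOCl] = 10^(pH − pKa) = 10^(7.78 − 7.42) = 2.291; fraction as HOCl = 1/(1 + 2.291) = 0.3039.
Free chlorine required for 2.49 ppm HOCl: 2.49 / 0.3039 = 8.194 ppm.
FC to add: 8.194 − 0.2 = 7.994 mg/L as Cl₂.
Cl₂ equivalent: 7.994 mg/L × 1,131,715 L = 9047 g.
Product at 62.0% available Cl: 9047 / 0.62 = 14,590 g.

14.6 kg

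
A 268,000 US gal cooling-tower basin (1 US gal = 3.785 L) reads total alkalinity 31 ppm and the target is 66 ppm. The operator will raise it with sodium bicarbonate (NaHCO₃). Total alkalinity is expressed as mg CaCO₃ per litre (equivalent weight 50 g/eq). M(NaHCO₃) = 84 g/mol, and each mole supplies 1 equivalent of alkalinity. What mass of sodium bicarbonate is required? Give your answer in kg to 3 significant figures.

59.6 kg

Volume: 268,000 US gal × 3.785 L/gal = 1,014,380 L.
Alkalinity to add: (66 − 31) = 35 mg/L as CaCO₃ × 1,014,380 L = 35,500 g as CaCO₃.
Equivalents: 35,500 g ÷ 50 g/eq = 710.1 eq.
NaHCO₃ supplies 1 eq per mole → 710.1 mol.
Mass: 710.1 mol × 84 g/mol = 59,650 g.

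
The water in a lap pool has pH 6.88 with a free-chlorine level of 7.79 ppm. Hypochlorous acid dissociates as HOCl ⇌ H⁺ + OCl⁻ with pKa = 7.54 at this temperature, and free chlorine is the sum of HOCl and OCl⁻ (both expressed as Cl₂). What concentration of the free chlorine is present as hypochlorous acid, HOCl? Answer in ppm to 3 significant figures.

6.39 ppm

[OCl⁻]/[HOCl] = 10^(pH − pKa) = 10^(6.88 − 7.54) = 10^-0.66 = 0.2188.
Fraction as HOCl = 1 / (1 + 0.2188) = 0.8205.
HOCl = 0.8205 × 7.79 ppm = 6.392 ppm.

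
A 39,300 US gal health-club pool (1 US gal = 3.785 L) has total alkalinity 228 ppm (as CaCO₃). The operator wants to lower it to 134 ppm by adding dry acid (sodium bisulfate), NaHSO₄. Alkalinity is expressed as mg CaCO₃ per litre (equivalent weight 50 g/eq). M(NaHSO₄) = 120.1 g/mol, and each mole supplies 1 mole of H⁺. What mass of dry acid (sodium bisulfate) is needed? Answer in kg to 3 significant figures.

Volume: 39,300 US gal × 3.785 L/gal = 148,750 L.
Alkalinity to neutralize: (228 − 134) = 94 mg/L as CaCO₃ × 148,750 L = 13,980 g as CaCO₃.
Equivalents of H⁺ required: 13,980 ÷ 50 g/eq = 279.7 eq = 279.7 mol NaHSO₄.
Mass of NaHSO₄: 279.7 × 120.1 = 33,590 g.

33.6 kg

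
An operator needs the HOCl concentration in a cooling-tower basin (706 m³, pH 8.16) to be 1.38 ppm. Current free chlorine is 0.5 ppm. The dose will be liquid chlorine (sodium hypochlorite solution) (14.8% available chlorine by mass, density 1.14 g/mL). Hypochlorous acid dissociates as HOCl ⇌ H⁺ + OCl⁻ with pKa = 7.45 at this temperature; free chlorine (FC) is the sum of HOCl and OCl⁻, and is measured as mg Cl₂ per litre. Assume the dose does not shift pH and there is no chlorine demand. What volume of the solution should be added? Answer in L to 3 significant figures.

33.3 L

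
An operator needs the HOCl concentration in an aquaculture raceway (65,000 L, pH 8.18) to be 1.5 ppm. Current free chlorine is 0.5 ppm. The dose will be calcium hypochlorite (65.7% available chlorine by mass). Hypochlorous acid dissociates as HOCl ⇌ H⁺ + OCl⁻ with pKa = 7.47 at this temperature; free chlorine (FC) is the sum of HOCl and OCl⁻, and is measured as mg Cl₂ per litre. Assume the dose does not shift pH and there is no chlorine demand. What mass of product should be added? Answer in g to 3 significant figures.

860 g

[OCl⁻]/[HOCl] = 10^(pH − pKa) = 10^(8.18 − 7.47) = 5.129; fraction as HOCl = 1/(1 + 5.129) = 0.1632.
Free chlorine required for 1.5 ppm HOCl: 1.5 / 0.1632 = 9.193 ppm.
FC to add: 9.193 − 0.5 = 8.693 mg/L as Cl₂.
Cl₂ equivalent: 8.693 mg/L × 65,000 L = 565 g.
Product at 65.7% available Cl: 565 / 0.657 = 860 g.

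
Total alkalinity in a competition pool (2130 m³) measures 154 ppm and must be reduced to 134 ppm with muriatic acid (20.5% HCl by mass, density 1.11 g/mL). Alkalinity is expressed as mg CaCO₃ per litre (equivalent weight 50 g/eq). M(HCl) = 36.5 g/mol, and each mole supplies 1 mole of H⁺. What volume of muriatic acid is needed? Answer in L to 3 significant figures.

137 L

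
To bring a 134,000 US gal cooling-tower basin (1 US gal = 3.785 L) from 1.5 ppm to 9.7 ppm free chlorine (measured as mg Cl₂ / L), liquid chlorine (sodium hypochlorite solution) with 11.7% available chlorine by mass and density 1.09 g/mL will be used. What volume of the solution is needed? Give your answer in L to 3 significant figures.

Volume: 134,000 US gal × 3.785 L/gal = 507,190 L.
Chlorine deficit: 9.7 − 1.5 = 8.2 ppm = 8.2 mg/L as Cl₂.
Cl₂ equivalent needed: 8.2 mg/L × 507,190 L = 4,159,000 mg = 4159 g.
Product at 11.7% available chlorine: 4159 / 0.117 = 35,550 g.
Volume at density 1.09 g/mL: 35,550 g ÷ 1.09 g/mL = 32,610 mL.

32.6 L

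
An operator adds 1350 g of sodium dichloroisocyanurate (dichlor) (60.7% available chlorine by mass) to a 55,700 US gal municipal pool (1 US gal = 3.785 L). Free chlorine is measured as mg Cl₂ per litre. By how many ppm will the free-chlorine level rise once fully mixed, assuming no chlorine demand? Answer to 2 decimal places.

Volume: 55,700 US gal × 3.785 L/gal = 210,824 L.
Available chlorine delivered: 1350 g × 0.607 = 819.4 g as Cl₂.
Concentration rise: 819.4 g / 210,824 L = 3.887 mg/L = 3.89 ppm.

3.89 ppm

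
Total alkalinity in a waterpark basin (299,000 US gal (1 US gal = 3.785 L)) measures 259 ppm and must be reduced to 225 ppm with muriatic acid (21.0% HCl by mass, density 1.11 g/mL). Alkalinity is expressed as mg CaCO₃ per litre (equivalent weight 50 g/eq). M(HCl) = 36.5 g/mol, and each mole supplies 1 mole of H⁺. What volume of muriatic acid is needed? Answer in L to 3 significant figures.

121 L

Volume: 299,000 US gal × 3.785 L/gal = 1,131,715 L.
Alkalinity to neutralize: (259 − 225) = 34 mg/L as CaCO₃ × 1,131,715 L = 38,480 g as CaCO₃.
Equivalents of H⁺ required: 38,480 ÷ 50 g/eq = 769.6 eq = 769.6 mol HCl.
Mass of HCl: 769.6 × 36.5 = 28,090 g.
Mass of 21.0% solution: 28,090 / 0.21 = 133,800 g.
Volume: 133,800 g ÷ 1.11 g/mL = 120,500 mL.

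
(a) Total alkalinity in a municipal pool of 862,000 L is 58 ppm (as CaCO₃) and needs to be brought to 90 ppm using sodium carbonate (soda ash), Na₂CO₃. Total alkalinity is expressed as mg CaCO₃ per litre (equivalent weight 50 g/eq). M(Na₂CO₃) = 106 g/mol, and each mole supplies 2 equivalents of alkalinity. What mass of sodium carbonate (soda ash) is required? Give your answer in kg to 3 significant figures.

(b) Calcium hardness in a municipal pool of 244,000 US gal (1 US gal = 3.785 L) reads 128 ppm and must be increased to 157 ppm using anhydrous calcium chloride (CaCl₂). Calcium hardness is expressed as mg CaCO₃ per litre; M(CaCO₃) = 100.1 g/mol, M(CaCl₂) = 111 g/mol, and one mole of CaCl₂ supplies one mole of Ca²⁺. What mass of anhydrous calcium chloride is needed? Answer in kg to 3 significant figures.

(a) 29.2 kg; (b) 29.7 kg

(a) Alkalinity to add: (90 − 58) = 32 mg/L as CaCO₃ × 862,000 L = 27,580 g as CaCO₃.
(a) Equivalents: 27,580 g ÷ 50 g/eq = 551.7 eq.
(a) Each mole of Na₂CO₃ supplies 2 eq, so 551.7 / 2 = 275.8 mol.
(a) Mass: 275.8 mol × 106 g/mol = 29,240 g.

(b) Volume: 244,000 US gal × 3.785 L/gal = 923,540 L.
(b) Hardness to add: (157 − 128) = 29 mg/L as CaCO₃ × 923,540 L = 26,780 g as CaCO₃.
(b) Moles of Ca²⁺ (1 mol Ca²⁺ ≡ 1 mol CaCO₃): 26,780 / 100.1 g/mol = 267.6 mol.
(b) Mass of CaCl₂: 267.6 × 111 = 29,700 g.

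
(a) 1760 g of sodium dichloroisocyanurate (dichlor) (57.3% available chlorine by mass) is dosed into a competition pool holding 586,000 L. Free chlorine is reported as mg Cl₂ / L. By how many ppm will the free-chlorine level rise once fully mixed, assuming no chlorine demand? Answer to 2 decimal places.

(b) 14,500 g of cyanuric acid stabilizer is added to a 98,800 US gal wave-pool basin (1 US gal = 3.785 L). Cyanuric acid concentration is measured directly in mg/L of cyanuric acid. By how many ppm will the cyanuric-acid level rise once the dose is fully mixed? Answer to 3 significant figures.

(a) Available chlorine delivered: 1760 g × 0.573 = 1008 g as Cl₂.
(a) Concentration rise: 1008 g / 586,000 L = 1.721 mg/L = 1.72 ppm.

(b) Volume: 98,800 US gal × 3.785 L/gal = 373,958 L.
(b) Rise: 14,500 g / 373,958 L × 1000 = 38.77 mg/L.

(a) 1.72 ppm; (b) 38.8 ppm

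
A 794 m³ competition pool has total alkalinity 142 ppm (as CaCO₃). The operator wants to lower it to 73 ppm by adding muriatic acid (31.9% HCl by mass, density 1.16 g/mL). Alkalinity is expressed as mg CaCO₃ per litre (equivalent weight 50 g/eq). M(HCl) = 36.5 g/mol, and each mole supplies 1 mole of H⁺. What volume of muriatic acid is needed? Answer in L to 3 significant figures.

108 L

Volume: 794 m³ = 794,000 L.
Alkalinity to neutralize: (142 − 73) = 69 mg/L as CaCO₃ × 794,000 L = 54,790 g as CaCO₃.
Equivalents of H⁺ required: 54,790 ÷ 50 g/eq = 1096 eq = 1096 mol HCl.
Mass of HCl: 1096 × 36.5 = 39,990 g.
Mass of 31.9% solution: 39,990 / 0.319 = 125,400 g.
Volume: 125,400 g ÷ 1.16 g/mL = 108,100 mL.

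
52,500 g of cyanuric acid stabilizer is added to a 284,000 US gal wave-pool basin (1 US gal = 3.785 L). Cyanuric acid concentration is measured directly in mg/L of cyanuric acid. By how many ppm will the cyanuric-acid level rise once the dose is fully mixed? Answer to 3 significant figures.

48.8 ppm

Volume: 284,000 US gal × 3.785 L/gal = 1,074,940 L.
Rise: 52,500 g / 1,074,940 L × 1000 = 48.84 mg/L.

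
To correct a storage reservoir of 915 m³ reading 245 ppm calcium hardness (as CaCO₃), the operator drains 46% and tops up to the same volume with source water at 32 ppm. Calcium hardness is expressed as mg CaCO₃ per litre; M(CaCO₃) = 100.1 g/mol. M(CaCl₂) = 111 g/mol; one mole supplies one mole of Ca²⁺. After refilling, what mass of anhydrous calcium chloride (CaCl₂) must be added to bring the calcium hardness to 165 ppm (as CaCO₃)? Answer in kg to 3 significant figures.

18.2 kg

Volume: 915 m³ = 915,000 L.
After draining 46% and refilling: 245 × 0.54 + 32 × 0.46 = 147.02 ppm.
Deficit to target: 165 − 147.02 = 17.98 mg/L.
As CaCO₃: 17.98 mg/L × 915,000 L = 16,450 g; ÷ 100.1 = 164.4 mol Ca²⁺.
Mass: 164.4 × 111 = 18,240 g.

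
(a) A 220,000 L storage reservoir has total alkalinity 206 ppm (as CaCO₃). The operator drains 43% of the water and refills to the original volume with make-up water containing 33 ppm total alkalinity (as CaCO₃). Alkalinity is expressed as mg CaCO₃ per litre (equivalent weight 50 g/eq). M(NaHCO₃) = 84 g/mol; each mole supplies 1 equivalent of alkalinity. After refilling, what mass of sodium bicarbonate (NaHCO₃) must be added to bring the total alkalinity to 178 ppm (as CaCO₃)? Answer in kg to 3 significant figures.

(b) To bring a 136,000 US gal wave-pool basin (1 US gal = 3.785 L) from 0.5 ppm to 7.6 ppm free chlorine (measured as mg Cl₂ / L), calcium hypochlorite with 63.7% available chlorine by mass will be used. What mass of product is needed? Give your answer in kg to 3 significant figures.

(a) 17.1 kg; (b) 5.74 kg

(a) After draining 43% and refilling: 206 × 0.57 + 33 × 0.43 = 131.61 ppm.
(a) Deficit to target: 178 − 131.61 = 46.39 mg/L.
(a) As CaCO₃: 46.39 mg/L × 220,000 L = 10,210 g; ÷ 50 g/eq ÷ 1 = 204.1 mol NaHCO₃.
(a) Mass: 204.1 × 84 = 17,150 g.

(b) Volume: 136,000 US gal × 3.785 L/gal = 514,760 L.
(b) Chlorine deficit: 7.6 − 0.5 = 7.1 ppm = 7.1 mg/L as Cl₂.
(b) Cl₂ equivalent needed: 7.1 mg/L × 514,760 L = 3,655,000 mg = 3655 g.
(b) Product at 63.7% available chlorine: 3655 / 0.637 = 5738 g.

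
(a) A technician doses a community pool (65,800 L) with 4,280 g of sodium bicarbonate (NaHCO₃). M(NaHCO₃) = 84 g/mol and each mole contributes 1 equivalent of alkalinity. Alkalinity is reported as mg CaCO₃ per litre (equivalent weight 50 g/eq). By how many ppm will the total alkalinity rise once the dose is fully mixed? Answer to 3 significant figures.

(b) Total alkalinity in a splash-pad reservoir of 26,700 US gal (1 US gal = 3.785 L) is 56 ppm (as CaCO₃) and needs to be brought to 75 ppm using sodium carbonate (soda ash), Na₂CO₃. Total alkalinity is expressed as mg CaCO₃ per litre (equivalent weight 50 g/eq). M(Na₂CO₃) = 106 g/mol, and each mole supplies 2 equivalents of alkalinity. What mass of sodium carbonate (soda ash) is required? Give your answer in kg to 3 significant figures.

(a) Moles of NaHCO₃: 4,280 g ÷ 84 g/mol = 50.95 mol → 50.95 eq of alkalinity.
(a) As CaCO₃: 50.95 eq × 50 g/eq = 2548 g.
(a) Rise: 2548 g / 65,800 L × 1000 = 38.72 mg/L.

(b) Volume: 26,700 US gal × 3.785 L/gal = 101,060 L.
(b) Alkalinity to add: (75 − 56) = 19 mg/L as CaCO₃ × 101,060 L = 1920 g as CaCO₃.
(b) Equivalents: 1920 g ÷ 50 g/eq = 38.4 eq.
(b) Each mole of Na₂CO₃ supplies 2 eq, so 38.4 / 2 = 19.2 mol.
(b) Mass: 19.2 mol × 106 g/mol = 2035 g.

(a) 38.7 ppm; (b) 2.04 kg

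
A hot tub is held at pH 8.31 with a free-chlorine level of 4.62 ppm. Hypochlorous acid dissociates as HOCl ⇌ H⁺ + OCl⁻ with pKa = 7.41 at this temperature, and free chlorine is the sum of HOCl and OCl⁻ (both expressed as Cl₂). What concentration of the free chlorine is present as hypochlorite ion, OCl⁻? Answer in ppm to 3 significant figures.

[OCl⁻]/[HOCl] = 10^(pH − pKa) = 10^(8.31 − 7.41) = 10^0.90 = 7.943.
Fraction as HOCl = 1 / (1 + 7.943) = 0.1118.
OCl⁻ = (1 − 0.1118) × 4.62 ppm = 4.103 ppm.

4.10 ppm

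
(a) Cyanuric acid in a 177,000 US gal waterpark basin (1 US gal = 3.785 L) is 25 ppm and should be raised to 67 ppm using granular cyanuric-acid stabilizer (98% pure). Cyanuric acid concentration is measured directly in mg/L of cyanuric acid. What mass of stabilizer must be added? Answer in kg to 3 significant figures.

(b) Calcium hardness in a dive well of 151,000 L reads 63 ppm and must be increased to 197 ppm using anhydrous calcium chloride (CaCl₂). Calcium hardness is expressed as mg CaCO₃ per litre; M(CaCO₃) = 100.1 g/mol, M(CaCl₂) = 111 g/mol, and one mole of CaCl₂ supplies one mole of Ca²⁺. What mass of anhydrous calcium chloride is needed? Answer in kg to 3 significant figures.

(a) 28.7 kg; (b) 22.4 kg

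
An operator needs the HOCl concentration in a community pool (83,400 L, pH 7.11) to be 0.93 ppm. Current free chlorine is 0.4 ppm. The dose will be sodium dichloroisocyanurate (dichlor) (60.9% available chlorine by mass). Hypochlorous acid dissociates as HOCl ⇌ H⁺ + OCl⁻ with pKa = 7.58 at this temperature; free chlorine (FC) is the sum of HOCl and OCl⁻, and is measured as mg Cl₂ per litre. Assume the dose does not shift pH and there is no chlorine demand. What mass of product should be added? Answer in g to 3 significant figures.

116 g

[OCl⁻]/[HOCl] = 10^(pH − pKa) = 10^(7.11 − 7.58) = 0.3388; fraction as HOCl = 1/(1 + 0.3388) = 0.7469.
Free chlorine required for 0.93 ppm HOCl: 0.93 / 0.7469 = 1.245 ppm.
FC to add: 1.245 − 0.4 = 0.8451 mg/L as Cl₂.
Cl₂ equivalent: 0.8451 mg/L × 83,400 L = 70.48 g.
Product at 60.9% available Cl: 70.48 / 0.609 = 115.7 g.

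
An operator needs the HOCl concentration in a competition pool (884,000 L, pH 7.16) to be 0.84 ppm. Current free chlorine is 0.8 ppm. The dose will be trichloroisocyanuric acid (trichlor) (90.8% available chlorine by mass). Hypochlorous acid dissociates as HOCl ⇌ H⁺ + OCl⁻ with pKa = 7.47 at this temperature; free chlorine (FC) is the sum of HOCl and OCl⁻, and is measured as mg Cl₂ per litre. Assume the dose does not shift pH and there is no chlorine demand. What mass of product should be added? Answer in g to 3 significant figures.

[OCl⁻]/[HOCl] = 10^(pH − pKa) = 10^(7.16 − 7.47) = 0.4898; fraction as HOCl = 1/(1 + 0.4898) = 0.6712.
Free chlorine required for 0.84 ppm HOCl: 0.84 / 0.6712 = 1.251 ppm.
FC to add: 1.251 − 0.8 = 0.4514 mg/L as Cl₂.
Cl₂ equivalent: 0.4514 mg/L × 884,000 L = 399.1 g.
Product at 90.8% available Cl: 399.1 / 0.908 = 439.5 g.

439 g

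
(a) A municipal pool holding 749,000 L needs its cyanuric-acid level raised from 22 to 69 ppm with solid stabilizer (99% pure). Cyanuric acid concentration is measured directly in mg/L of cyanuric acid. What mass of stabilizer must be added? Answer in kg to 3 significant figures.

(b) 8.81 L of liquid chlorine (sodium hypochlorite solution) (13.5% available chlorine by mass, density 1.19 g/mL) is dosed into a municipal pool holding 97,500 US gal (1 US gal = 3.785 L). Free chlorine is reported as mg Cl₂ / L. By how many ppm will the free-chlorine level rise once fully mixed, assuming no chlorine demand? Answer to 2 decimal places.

(a) 35.6 kg; (b) 3.84 ppm

(a) CYA to add: (69 − 22) = 47 mg/L × 749,000 L = 35,200 g cyanuric acid.
(a) At 99% purity: 35,200 / 0.99 = 35,560 g product.

(b) Volume: 97,500 US gal × 3.785 L/gal = 369,038 L.
(b) Mass of solution: 8.81 L × 1000 mL/L × 1.19 g/mL = 10,480 g.
(b) Available chlorine delivered: 10,480 g × 0.135 = 1415 g as Cl₂.
(b) Concentration rise: 1415 g / 369,038 L = 3.835 mg/L = 3.84 ppm.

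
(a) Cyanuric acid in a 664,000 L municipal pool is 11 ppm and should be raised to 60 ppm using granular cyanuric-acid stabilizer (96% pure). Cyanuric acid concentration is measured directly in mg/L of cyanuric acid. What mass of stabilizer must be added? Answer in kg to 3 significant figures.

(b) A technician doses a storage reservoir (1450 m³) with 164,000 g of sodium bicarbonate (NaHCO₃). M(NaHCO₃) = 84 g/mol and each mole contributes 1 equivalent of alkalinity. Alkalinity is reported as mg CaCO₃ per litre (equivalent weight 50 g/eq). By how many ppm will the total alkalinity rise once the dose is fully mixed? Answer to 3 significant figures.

(a) 33.9 kg; (b) 67.3 ppm

(a) CYA to add: (60 − 11) = 49 mg/L × 664,000 L = 32,540 g cyanuric acid.
(a) At 96% purity: 32,540 / 0.96 = 33,890 g product.

(b) Volume: 1450 m³ = 1,450,000 L.
(b) Moles of NaHCO₃: 164,000 g ÷ 84 g/mol = 1952 mol → 1952 eq of alkalinity.
(b) As CaCO₃: 1952 eq × 50 g/eq = 97,620 g.
(b) Rise: 97,620 g / 1,450,000 L × 1000 = 67.32 mg/L.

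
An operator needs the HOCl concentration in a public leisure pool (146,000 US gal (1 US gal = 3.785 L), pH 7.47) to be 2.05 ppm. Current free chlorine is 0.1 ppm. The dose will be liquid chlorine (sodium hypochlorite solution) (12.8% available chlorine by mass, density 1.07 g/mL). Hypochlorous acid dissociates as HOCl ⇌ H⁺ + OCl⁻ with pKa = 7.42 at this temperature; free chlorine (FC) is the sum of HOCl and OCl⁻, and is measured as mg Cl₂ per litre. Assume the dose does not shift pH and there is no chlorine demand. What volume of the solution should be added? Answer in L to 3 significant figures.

Volume: 146,000 US gal × 3.785 L/gal = 552,610 L.
[OCl⁻]/[HOCl] = 10^(pH − pKa) = 10^(7.47 − 7.42) = 1.122; fraction as HOCl = 1/(1 + 1.122) = 0.4712.
Free chlorine required for 2.05 ppm HOCl: 2.05 / 0.4712 = 4.35 ppm.
FC to add: 4.35 − 0.1 = 4.25 mg/L as Cl₂.
Cl₂ equivalent: 4.25 mg/L × 552,610 L = 2349 g.
Product at 12.8% available Cl: 2349 / 0.128 = 18,350 g.
Volume: 18,350 g ÷ 1.07 g/mL = 17,150 mL.

17.1 L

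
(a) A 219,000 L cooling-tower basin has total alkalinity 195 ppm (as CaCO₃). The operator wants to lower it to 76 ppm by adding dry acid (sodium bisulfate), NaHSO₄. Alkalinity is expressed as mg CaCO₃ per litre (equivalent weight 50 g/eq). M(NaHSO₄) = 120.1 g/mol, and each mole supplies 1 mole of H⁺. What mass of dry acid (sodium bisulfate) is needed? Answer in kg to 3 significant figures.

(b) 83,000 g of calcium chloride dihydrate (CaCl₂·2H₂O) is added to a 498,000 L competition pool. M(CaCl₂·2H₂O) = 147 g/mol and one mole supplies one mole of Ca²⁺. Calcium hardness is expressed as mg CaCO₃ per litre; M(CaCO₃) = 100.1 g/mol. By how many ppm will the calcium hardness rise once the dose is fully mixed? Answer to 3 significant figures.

(a) 62.6 kg; (b) 113 ppm

(a) Alkalinity to neutralize: (195 − 76) = 119 mg/L as CaCO₃ × 219,000 L = 26,060 g as CaCO₃.
(a) Equivalents of H⁺ required: 26,060 ÷ 50 g/eq = 521.2 eq = 521.2 mol NaHSO₄.
(a) Mass of NaHSO₄: 521.2 × 120.1 = 62,600 g.

(b) Moles of Ca²⁺: 83,000 g ÷ 147 g/mol = 564.6 mol.
(b) As CaCO₃: 564.6 mol × 100.1 g/mol = 56,520 g.
(b) Rise: 56,520 g / 498,000 L × 1000 = 113.5 mg/L.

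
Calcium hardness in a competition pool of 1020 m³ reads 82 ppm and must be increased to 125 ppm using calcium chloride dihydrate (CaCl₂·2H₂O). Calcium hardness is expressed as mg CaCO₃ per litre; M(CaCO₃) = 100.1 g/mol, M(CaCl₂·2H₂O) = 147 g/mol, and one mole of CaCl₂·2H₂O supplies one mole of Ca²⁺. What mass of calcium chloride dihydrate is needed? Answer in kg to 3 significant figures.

Volume: 1020 m³ = 1,020,000 L.
Hardness to add: (125 − 82) = 43 mg/L as CaCO₃ × 1,020,000 L = 43,860 g as CaCO₃.
Moles of Ca²⁺ (1 mol Ca²⁺ ≡ 1 mol CaCO₃): 43,860 / 100.1 g/mol = 438.2 mol.
Mass of CaCl₂·2H₂O: 438.2 × 147 = 64,410 g.

64.4 kg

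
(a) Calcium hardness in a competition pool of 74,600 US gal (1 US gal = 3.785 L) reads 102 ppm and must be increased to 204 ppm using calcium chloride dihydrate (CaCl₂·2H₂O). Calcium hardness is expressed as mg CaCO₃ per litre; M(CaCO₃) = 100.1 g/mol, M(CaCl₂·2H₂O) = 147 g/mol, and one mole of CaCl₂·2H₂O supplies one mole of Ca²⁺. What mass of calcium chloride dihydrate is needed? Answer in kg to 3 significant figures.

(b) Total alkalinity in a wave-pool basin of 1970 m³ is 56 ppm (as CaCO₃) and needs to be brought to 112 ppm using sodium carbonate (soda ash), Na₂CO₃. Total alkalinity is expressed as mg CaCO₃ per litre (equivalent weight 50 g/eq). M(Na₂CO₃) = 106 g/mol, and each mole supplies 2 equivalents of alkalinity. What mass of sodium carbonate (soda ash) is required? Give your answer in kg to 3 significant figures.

(a) Volume: 74,600 US gal × 3.785 L/gal = 282,361 L.
(a) Hardness to add: (204 − 102) = 102 mg/L as CaCO₃ × 282,361 L = 28,800 g as CaCO₃.
(a) Moles of Ca²⁺ (1 mol Ca²⁺ ≡ 1 mol CaCO₃): 28,800 / 100.1 g/mol = 287.7 mol.
(a) Mass of CaCl₂·2H₂O: 287.7 × 147 = 42,290 g.

(b) Volume: 1970 m³ = 1,970,000 L.
(b) Alkalinity to add: (112 − 56) = 56 mg/L as CaCO₃ × 1,970,000 L = 110,300 g as CaCO₃.
(b) Equivalents: 110,300 g ÷ 50 g/eq = 2206 eq.
(b) Each mole of Na₂CO₃ supplies 2 eq, so 2206 / 2 = 1103 mol.
(b) Mass: 1103 mol × 106 g/mol = 116,900 g.

(a) 42.3 kg; (b) 117 kg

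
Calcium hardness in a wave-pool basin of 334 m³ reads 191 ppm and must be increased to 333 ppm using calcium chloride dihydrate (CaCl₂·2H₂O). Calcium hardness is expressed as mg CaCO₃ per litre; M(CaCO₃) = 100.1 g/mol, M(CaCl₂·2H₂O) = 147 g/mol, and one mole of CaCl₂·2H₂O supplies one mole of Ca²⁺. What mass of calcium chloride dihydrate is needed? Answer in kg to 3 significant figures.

Volume: 334 m³ = 334,000 L.
Hardness to add: (333 − 191) = 142 mg/L as CaCO₃ × 334,000 L = 47,430 g as CaCO₃.
Moles of Ca²⁺ (1 mol Ca²⁺ ≡ 1 mol CaCO₃): 47,430 / 100.1 g/mol = 473.8 mol.
Mass of CaCl₂·2H₂O: 473.8 × 147 = 69,650 g.

69.6 kg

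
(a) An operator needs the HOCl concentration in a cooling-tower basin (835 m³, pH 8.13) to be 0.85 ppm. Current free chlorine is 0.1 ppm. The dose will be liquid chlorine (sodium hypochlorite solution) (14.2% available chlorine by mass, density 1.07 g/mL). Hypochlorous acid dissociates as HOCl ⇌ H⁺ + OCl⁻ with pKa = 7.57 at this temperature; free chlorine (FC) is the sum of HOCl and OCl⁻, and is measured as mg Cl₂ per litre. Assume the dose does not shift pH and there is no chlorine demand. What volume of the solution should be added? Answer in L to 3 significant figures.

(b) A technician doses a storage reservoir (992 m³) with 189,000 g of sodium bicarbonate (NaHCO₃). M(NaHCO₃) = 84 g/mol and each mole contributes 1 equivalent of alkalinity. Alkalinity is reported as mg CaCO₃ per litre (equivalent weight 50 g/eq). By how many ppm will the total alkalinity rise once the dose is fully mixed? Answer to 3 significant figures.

(a) Volume: 835 m³ = 835,000 L.
(a) [OCl⁻]/[HOCl] = 10^(pH − pKa) = 10^(8.13 − 7.57) = 3.631; fraction as HOCl = 1/(1 + 3.631) = 0.2159.
(a) Free chlorine required for 0.85 ppm HOCl: 0.85 / 0.2159 = 3.936 ppm.
(a) FC to add: 3.936 − 0.1 = 3.836 mg/L as Cl₂.
(a) Cl₂ equivalent: 3.836 mg/L × 835,000 L = 3203 g.
(a) Product at 14.2% available Cl: 3203 / 0.142 = 22,560 g.
(a) Volume: 22,560 g ÷ 1.07 g/mL = 21,080 mL.

(b) Volume: 992 m³ = 992,000 L.
(b) Moles of NaHCO₃: 189,000 g ÷ 84 g/mol = 2250 mol → 2250 eq of alkalinity.
(b) As CaCO₃: 2250 eq × 50 g/eq = 112,500 g.
(b) Rise: 112,500 g / 992,000 L × 1000 = 113.4 mg/L.

(a) 21.1 L; (b) 113 ppm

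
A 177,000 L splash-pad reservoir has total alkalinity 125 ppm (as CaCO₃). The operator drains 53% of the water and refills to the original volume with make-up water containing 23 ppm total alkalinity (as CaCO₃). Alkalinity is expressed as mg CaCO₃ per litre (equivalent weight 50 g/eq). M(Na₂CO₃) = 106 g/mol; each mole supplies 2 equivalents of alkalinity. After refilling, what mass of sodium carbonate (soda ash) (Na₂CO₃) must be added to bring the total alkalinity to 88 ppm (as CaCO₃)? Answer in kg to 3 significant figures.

3.20 kg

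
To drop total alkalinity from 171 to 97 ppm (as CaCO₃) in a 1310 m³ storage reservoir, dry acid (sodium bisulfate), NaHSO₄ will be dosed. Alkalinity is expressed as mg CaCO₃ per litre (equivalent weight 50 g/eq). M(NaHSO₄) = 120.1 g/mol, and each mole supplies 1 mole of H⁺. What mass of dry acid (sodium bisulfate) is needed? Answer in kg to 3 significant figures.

233 kg

Volume: 1310 m³ = 1,310,000 L.
Alkalinity to neutralize: (171 − 97) = 74 mg/L as CaCO₃ × 1,310,000 L = 96,940 g as CaCO₃.
Equivalents of H⁺ required: 96,940 ÷ 50 g/eq = 1939 eq = 1939 mol NaHSO₄.
Mass of NaHSO₄: 1939 × 120.1 = 232,800 g.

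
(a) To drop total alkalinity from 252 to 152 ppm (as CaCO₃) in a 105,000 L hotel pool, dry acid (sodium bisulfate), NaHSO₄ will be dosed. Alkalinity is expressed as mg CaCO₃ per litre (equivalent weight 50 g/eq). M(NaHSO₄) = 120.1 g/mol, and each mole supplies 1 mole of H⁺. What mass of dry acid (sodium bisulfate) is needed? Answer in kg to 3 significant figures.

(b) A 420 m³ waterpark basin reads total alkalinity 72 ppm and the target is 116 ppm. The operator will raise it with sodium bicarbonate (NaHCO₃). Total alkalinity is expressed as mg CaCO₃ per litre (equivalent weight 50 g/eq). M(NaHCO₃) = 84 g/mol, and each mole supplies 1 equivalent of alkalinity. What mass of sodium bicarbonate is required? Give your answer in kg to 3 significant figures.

(a) 25.2 kg; (b) 31.0 kg

(a) Alkalinity to neutralize: (252 − 152) = 100 mg/L as CaCO₃ × 105,000 L = 10,500 g as CaCO₃.
(a) Equivalents of H⁺ required: 10,500 ÷ 50 g/eq = 210 eq = 210 mol NaHSO₄.
(a) Mass of NaHSO₄: 210 × 120.1 = 25,220 g.

(b) Volume: 420 m³ = 420,000 L.
(b) Alkalinity to add: (116 − 72) = 44 mg/L as CaCO₃ × 420,000 L = 18,480 g as CaCO₃.
(b) Equivalents: 18,480 g ÷ 50 g/eq = 369.6 eq.
(b) NaHCO₃ supplies 1 eq per mole → 369.6 mol.
(b) Mass: 369.6 mol × 84 g/mol = 31,050 g.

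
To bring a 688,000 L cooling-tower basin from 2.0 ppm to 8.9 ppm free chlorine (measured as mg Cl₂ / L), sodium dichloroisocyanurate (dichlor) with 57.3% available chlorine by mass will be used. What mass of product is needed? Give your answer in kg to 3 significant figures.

8.28 kg

Chlorine deficit: 8.9 − 2.0 = 6.9 ppm = 6.9 mg/L as Cl₂.
Cl₂ equivalent needed: 6.9 mg/L × 688,000 L = 4,747,000 mg = 4747 g.
Product at 57.3% available chlorine: 4747 / 0.573 = 8285 g.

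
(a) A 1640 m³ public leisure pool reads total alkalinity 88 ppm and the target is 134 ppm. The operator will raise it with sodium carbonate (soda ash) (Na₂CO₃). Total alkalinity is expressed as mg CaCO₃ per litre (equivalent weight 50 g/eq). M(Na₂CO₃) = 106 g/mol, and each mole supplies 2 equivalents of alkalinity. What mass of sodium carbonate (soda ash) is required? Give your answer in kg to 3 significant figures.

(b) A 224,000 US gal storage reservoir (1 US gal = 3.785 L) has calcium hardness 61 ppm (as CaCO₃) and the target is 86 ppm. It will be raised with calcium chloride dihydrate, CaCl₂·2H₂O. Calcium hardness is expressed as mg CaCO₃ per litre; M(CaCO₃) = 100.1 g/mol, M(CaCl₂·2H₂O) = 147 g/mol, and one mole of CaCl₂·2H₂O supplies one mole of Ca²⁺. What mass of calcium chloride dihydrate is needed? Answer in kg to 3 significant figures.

(a) Volume: 1640 m³ = 1,640,000 L.
(a) Alkalinity to add: (134 − 88) = 46 mg/L as CaCO₃ × 1,640,000 L = 75,440 g as CaCO₃.
(a) Equivalents: 75,440 g ÷ 50 g/eq = 1509 eq.
(a) Each mole of Na₂CO₃ supplies 2 eq, so 1509 / 2 = 754.4 mol.
(a) Mass: 754.4 mol × 106 g/mol = 79,970 g.

(b) Volume: 224,000 US gal × 3.785 L/gal = 847,840 L.
(b) Hardness to add: (86 − 61) = 25 mg/L as CaCO₃ × 847,840 L = 21,200 g as CaCO₃.
(b) Moles of Ca²⁺ (1 mol Ca²⁺ ≡ 1 mol CaCO₃): 21,200 / 100.1 g/mol = 211.7 mol.
(b) Mass of CaCl₂·2H₂O: 211.7 × 147 = 31,130 g.

(a) 80.0 kg; (b) 31.1 kg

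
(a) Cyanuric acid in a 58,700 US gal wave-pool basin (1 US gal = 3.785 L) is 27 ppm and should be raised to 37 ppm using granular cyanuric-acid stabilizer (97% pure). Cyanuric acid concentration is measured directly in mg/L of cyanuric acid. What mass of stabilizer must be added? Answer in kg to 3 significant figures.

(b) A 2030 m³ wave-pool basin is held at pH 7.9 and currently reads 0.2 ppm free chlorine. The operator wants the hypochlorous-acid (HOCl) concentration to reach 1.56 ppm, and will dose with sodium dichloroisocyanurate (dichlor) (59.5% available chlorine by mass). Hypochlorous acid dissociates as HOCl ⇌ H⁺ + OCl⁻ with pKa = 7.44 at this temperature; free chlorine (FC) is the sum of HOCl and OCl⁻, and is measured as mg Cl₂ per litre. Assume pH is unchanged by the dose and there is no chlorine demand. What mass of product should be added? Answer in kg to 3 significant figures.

(a) 2.29 kg; (b) 20.0 kg

(a) Volume: 58,700 US gal × 3.785 L/gal = 222,180 L.
(a) CYA to add: (37 − 27) = 10 mg/L × 222,180 L = 2222 g cyanuric acid.
(a) At 97% purity: 2222 / 0.97 = 2291 g product.

(b) Volume: 2030 m³ = 2,030,000 L.
(b) [OCl⁻]/[HOCl] = 10^(pH − pKa) = 10^(7.9 − 7.44) = 2.884; fraction as HOCl = 1/(1 + 2.884) = 0.2575.
(b) Free chlorine required for 1.56 ppm HOCl: 1.56 / 0.2575 = 6.059 ppm.
(b) FC to add: 6.059 − 0.2 = 5.859 mg/L as Cl₂.
(b) Cl₂ equivalent: 5.859 mg/L × 2,030,000 L = 11,890 g.
(b) Product at 59.5% available Cl: 11,890 / 0.595 = 19,990 g.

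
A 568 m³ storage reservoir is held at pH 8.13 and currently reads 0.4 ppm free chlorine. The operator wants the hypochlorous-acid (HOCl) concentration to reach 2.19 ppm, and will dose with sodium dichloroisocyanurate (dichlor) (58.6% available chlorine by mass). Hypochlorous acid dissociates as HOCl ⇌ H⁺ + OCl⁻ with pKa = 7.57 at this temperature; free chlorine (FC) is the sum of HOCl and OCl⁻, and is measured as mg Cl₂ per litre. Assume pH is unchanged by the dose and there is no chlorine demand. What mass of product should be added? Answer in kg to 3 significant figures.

9.44 kg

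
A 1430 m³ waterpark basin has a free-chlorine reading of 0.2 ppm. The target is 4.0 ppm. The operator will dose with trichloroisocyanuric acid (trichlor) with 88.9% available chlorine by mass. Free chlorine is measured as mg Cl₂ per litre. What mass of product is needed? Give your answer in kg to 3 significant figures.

6.11 kg

Volume: 1430 m³ = 1,430,000 L.
Chlorine deficit: 4.0 − 0.2 = 3.8 ppm = 3.8 mg/L as Cl₂.
Cl₂ equivalent needed: 3.8 mg/L × 1,430,000 L = 5,434,000 mg = 5434 g.
Product at 88.9% available chlorine: 5434 / 0.889 = 6112 g.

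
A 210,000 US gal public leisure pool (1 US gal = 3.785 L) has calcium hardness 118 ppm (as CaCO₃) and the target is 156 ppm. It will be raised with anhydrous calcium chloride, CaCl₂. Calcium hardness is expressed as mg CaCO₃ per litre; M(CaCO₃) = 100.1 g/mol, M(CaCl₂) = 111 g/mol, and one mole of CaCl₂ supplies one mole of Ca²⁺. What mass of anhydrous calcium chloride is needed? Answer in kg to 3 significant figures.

Volume: 210,000 US gal × 3.785 L/gal = 794,850 L.
Hardness to add: (156 − 118) = 38 mg/L as CaCO₃ × 794,850 L = 30,200 g as CaCO₃.
Moles of Ca²⁺ (1 mol Ca²⁺ ≡ 1 mol CaCO₃): 30,200 / 100.1 g/mol = 301.7 mol.
Mass of CaCl₂: 301.7 × 111 = 33,490 g.

33.5 kg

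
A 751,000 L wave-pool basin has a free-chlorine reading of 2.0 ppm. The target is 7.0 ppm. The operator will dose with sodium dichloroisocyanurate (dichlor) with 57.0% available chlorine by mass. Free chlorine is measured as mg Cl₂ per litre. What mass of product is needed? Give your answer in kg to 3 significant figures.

6.59 kg

Chlorine deficit: 7.0 − 2.0 = 5 ppm = 5 mg/L as Cl₂.
Cl₂ equivalent needed: 5 mg/L × 751,000 L = 3,755,000 mg = 3755 g.
Product at 57.0% available chlorine: 3755 / 0.57 = 6588 g.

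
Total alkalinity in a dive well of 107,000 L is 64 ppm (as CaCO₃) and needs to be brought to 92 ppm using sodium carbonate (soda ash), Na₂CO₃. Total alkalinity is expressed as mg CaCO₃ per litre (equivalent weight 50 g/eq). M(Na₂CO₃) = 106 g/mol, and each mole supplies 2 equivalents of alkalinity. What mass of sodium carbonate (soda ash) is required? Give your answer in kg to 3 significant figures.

3.18 kg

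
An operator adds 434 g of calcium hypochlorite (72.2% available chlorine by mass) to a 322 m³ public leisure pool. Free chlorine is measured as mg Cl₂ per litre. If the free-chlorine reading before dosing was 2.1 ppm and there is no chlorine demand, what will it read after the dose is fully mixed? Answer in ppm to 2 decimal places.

3.07 ppm

Volume: 322 m³ = 322,000 L.
Available chlorine delivered: 434 g × 0.722 = 313.3 g as Cl₂.
Concentration rise: 313.3 g / 322,000 L = 0.9731 mg/L = 0.97 ppm.
Final FC: 2.1 + 0.97 = 3.07 ppm.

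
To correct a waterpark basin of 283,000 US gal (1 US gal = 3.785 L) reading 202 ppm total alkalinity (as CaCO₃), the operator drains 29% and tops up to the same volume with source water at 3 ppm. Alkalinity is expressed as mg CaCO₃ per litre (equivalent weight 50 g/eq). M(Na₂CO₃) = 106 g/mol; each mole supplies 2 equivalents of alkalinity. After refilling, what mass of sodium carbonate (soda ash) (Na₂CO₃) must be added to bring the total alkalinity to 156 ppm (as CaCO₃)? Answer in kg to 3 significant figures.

Volume: 283,000 US gal × 3.785 L/gal = 1,071,155 L.
After draining 29% and refilling: 202 × 0.71 + 3 × 0.29 = 144.29 ppm.
Deficit to target: 156 − 144.29 = 11.71 mg/L.
As CaCO₃: 11.71 mg/L × 1,071,155 L = 12,540 g; ÷ 50 g/eq ÷ 2 = 125.4 mol Na₂CO₃.
Mass: 125.4 × 106 = 13,300 g.

13.3 kg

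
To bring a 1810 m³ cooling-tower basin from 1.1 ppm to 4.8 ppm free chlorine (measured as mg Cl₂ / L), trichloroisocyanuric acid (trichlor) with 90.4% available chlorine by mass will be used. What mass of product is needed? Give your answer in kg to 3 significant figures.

Volume: 1810 m³ = 1,810,000 L.
Chlorine deficit: 4.8 − 1.1 = 3.7 ppm = 3.7 mg/L as Cl₂.
Cl₂ equivalent needed: 3.7 mg/L × 1,810,000 L = 6,697,000 mg = 6697 g.
Product at 90.4% available chlorine: 6697 / 0.904 = 7408 g.

7.41 kg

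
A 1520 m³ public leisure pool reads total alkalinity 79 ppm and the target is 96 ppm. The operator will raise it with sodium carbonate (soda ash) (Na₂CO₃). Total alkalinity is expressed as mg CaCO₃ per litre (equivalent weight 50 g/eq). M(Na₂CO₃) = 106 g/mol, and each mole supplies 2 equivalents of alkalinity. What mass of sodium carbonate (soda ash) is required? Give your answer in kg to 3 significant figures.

27.4 kg

Volume: 1520 m³ = 1,520,000 L.
Alkalinity to add: (96 − 79) = 17 mg/L as CaCO₃ × 1,520,000 L = 25,840 g as CaCO₃.
Equivalents: 25,840 g ÷ 50 g/eq = 516.8 eq.
Each mole of Na₂CO₃ supplies 2 eq, so 516.8 / 2 = 258.4 mol.
Mass: 258.4 mol × 106 g/mol = 27,390 g.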